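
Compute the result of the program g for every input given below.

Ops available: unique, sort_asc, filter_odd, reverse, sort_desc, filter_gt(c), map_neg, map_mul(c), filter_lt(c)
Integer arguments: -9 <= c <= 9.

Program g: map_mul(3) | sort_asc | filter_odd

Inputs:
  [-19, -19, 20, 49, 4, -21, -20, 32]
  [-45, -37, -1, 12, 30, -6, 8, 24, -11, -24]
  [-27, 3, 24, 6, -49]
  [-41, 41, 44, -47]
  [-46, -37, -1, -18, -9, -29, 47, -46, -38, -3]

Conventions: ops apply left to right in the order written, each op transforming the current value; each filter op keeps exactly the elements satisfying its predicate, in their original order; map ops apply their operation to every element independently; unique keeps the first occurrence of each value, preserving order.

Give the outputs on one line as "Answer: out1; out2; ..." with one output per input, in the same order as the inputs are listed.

Execution, op by op:
  [-19, -19, 20, 49, 4, -21, -20, 32] -> [-57, -57, 60, 147, 12, -63, -60, 96] -> [-63, -60, -57, -57, 12, 60, 96, 147] -> [-63, -57, -57, 147]
  [-45, -37, -1, 12, 30, -6, 8, 24, -11, -24] -> [-135, -111, -3, 36, 90, -18, 24, 72, -33, -72] -> [-135, -111, -72, -33, -18, -3, 24, 36, 72, 90] -> [-135, -111, -33, -3]
  [-27, 3, 24, 6, -49] -> [-81, 9, 72, 18, -147] -> [-147, -81, 9, 18, 72] -> [-147, -81, 9]
  [-41, 41, 44, -47] -> [-123, 123, 132, -141] -> [-141, -123, 123, 132] -> [-141, -123, 123]
  [-46, -37, -1, -18, -9, -29, 47, -46, -38, -3] -> [-138, -111, -3, -54, -27, -87, 141, -138, -114, -9] -> [-138, -138, -114, -111, -87, -54, -27, -9, -3, 141] -> [-111, -87, -27, -9, -3, 141]

[-63, -57, -57, 147]; [-135, -111, -33, -3]; [-147, -81, 9]; [-141, -123, 123]; [-111, -87, -27, -9, -3, 141]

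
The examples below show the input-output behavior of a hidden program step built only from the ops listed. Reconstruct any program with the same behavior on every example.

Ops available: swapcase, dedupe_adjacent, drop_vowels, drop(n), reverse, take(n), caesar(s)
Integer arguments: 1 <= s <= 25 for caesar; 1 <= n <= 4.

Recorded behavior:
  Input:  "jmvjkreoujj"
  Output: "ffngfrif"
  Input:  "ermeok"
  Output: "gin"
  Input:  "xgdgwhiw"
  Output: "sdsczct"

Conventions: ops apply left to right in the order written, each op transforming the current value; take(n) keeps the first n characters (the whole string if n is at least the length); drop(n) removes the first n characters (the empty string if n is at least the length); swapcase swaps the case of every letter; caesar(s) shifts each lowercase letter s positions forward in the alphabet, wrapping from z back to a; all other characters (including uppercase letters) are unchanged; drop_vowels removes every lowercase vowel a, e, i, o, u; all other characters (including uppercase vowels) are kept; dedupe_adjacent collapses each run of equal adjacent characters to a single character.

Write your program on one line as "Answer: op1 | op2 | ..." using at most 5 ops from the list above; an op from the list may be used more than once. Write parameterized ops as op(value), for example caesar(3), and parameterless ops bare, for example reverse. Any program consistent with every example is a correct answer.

drop_vowels | reverse | caesar(6) | caesar(16)

Check, running the answer program on each example:
  "jmvjkreoujj" -> "jmvjkrjj" -> "jjrkjvmj" -> "ppxqpbsp" -> "ffngfrif"
  "ermeok" -> "rmk" -> "kmr" -> "qsx" -> "gin"
  "xgdgwhiw" -> "xgdgwhw" -> "whwgdgx" -> "cncmjmd" -> "sdsczct"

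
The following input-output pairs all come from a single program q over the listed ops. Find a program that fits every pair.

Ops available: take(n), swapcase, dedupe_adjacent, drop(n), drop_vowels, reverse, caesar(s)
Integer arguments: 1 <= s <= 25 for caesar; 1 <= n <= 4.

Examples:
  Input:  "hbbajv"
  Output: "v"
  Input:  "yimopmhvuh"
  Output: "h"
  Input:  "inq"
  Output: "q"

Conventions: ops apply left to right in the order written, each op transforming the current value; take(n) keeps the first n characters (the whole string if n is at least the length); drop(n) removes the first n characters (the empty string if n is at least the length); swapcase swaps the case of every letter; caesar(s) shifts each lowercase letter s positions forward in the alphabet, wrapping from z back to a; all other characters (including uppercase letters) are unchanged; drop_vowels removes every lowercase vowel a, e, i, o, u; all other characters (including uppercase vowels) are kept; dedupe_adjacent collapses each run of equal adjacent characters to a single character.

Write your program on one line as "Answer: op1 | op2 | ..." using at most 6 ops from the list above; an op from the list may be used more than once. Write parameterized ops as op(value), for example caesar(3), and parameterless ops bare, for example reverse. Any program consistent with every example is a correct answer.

reverse | dedupe_adjacent | swapcase | take(1) | swapcase

Check, running the answer program on each example:
  "hbbajv" -> "vjabbh" -> "vjabh" -> "VJABH" -> "V" -> "v"
  "yimopmhvuh" -> "huvhmpomiy" -> "huvhmpomiy" -> "HUVHMPOMIY" -> "H" -> "h"
  "inq" -> "qni" -> "qni" -> "QNI" -> "Q" -> "q"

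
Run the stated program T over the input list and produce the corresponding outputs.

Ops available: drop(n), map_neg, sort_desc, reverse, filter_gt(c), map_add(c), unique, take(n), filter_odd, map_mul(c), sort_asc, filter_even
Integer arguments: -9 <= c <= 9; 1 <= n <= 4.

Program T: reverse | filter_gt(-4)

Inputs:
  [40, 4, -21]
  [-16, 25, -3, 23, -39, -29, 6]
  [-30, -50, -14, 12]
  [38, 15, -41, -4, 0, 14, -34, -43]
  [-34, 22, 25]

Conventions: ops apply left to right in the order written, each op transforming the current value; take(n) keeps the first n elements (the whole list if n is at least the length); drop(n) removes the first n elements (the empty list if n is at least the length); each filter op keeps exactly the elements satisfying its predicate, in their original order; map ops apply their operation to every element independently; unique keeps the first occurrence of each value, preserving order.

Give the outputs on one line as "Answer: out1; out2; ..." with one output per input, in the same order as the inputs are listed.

Execution, op by op:
  [40, 4, -21] -> [-21, 4, 40] -> [4, 40]
  [-16, 25, -3, 23, -39, -29, 6] -> [6, -29, -39, 23, -3, 25, -16] -> [6, 23, -3, 25]
  [-30, -50, -14, 12] -> [12, -14, -50, -30] -> [12]
  [38, 15, -41, -4, 0, 14, -34, -43] -> [-43, -34, 14, 0, -4, -41, 15, 38] -> [14, 0, 15, 38]
  [-34, 22, 25] -> [25, 22, -34] -> [25, 22]

[4, 40]; [6, 23, -3, 25]; [12]; [14, 0, 15, 38]; [25, 22]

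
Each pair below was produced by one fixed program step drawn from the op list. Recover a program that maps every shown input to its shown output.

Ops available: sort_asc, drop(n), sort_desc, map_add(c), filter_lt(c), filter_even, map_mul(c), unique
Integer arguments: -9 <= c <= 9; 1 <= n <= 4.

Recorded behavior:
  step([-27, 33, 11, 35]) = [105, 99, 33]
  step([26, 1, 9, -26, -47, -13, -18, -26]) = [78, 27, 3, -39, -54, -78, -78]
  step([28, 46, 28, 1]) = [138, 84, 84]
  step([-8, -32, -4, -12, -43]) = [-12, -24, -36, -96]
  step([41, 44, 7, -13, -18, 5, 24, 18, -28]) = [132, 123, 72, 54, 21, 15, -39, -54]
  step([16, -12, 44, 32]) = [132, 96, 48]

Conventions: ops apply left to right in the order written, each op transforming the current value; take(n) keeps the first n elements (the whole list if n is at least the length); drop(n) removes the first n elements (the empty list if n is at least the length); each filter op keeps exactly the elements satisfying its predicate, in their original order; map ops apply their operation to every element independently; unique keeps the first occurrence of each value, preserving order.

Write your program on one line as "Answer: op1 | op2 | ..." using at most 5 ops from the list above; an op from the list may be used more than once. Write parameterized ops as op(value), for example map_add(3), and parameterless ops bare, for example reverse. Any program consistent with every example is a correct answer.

sort_asc | drop(1) | map_mul(3) | sort_desc

Check, running the answer program on each example:
  [-27, 33, 11, 35] -> [-27, 11, 33, 35] -> [11, 33, 35] -> [33, 99, 105] -> [105, 99, 33]
  [26, 1, 9, -26, -47, -13, -18, -26] -> [-47, -26, -26, -18, -13, 1, 9, 26] -> [-26, -26, -18, -13, 1, 9, 26] -> [-78, -78, -54, -39, 3, 27, 78] -> [78, 27, 3, -39, -54, -78, -78]
  [28, 46, 28, 1] -> [1, 28, 28, 46] -> [28, 28, 46] -> [84, 84, 138] -> [138, 84, 84]
  [-8, -32, -4, -12, -43] -> [-43, -32, -12, -8, -4] -> [-32, -12, -8, -4] -> [-96, -36, -24, -12] -> [-12, -24, -36, -96]
  [41, 44, 7, -13, -18, 5, 24, 18, -28] -> [-28, -18, -13, 5, 7, 18, 24, 41, 44] -> [-18, -13, 5, 7, 18, 24, 41, 44] -> [-54, -39, 15, 21, 54, 72, 123, 132] -> [132, 123, 72, 54, 21, 15, -39, -54]
  [16, -12, 44, 32] -> [-12, 16, 32, 44] -> [16, 32, 44] -> [48, 96, 132] -> [132, 96, 48]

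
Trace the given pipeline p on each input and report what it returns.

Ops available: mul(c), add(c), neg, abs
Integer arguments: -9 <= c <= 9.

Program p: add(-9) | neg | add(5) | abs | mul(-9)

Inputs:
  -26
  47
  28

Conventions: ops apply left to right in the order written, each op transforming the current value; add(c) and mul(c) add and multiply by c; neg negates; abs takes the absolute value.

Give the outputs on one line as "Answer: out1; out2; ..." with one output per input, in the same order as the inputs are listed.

-360; -297; -126

Execution, op by op:
  -26 -> -35 -> 35 -> 40 -> 40 -> -360
  47 -> 38 -> -38 -> -33 -> 33 -> -297
  28 -> 19 -> -19 -> -14 -> 14 -> -126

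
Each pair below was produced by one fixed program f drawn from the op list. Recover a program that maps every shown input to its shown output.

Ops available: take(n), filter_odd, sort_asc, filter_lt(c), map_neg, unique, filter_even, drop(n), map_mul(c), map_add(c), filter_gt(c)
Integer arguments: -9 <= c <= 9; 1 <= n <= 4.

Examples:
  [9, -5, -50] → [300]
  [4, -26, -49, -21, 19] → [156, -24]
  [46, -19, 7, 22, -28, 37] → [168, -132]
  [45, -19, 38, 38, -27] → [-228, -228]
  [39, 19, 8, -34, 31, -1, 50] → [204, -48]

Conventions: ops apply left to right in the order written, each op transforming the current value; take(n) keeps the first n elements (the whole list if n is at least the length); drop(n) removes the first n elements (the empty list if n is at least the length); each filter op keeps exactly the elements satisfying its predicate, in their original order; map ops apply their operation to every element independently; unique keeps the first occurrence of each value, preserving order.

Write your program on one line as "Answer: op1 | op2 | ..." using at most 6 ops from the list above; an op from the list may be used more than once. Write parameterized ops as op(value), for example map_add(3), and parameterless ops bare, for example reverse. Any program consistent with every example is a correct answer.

sort_asc | filter_even | map_mul(6) | map_neg | take(2)

Check, running the answer program on each example:
  [9, -5, -50] -> [-50, -5, 9] -> [-50] -> [-300] -> [300] -> [300]
  [4, -26, -49, -21, 19] -> [-49, -26, -21, 4, 19] -> [-26, 4] -> [-156, 24] -> [156, -24] -> [156, -24]
  [46, -19, 7, 22, -28, 37] -> [-28, -19, 7, 22, 37, 46] -> [-28, 22, 46] -> [-168, 132, 276] -> [168, -132, -276] -> [168, -132]
  [45, -19, 38, 38, -27] -> [-27, -19, 38, 38, 45] -> [38, 38] -> [228, 228] -> [-228, -228] -> [-228, -228]
  [39, 19, 8, -34, 31, -1, 50] -> [-34, -1, 8, 19, 31, 39, 50] -> [-34, 8, 50] -> [-204, 48, 300] -> [204, -48, -300] -> [204, -48]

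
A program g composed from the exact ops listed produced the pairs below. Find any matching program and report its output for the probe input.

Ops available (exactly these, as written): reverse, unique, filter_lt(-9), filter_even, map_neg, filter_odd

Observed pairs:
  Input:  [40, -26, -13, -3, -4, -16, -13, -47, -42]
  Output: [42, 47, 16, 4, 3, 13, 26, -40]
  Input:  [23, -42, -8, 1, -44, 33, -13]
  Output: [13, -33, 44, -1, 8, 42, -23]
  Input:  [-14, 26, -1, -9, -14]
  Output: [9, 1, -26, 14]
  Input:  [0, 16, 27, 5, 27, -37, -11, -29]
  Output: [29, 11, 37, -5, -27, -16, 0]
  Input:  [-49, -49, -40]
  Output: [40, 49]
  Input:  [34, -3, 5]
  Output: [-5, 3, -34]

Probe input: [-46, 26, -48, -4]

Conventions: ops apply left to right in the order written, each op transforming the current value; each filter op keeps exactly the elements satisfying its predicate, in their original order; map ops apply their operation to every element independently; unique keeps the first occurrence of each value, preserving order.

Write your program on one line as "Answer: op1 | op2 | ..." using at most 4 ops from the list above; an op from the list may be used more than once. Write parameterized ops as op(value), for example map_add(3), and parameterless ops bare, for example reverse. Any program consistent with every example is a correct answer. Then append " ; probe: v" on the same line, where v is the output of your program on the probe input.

unique | map_neg | reverse ; probe: [4, 48, -26, 46]

Check, running the answer program on each example:
  [40, -26, -13, -3, -4, -16, -13, -47, -42] -> [40, -26, -13, -3, -4, -16, -47, -42] -> [-40, 26, 13, 3, 4, 16, 47, 42] -> [42, 47, 16, 4, 3, 13, 26, -40]
  [23, -42, -8, 1, -44, 33, -13] -> [23, -42, -8, 1, -44, 33, -13] -> [-23, 42, 8, -1, 44, -33, 13] -> [13, -33, 44, -1, 8, 42, -23]
  [-14, 26, -1, -9, -14] -> [-14, 26, -1, -9] -> [14, -26, 1, 9] -> [9, 1, -26, 14]
  [0, 16, 27, 5, 27, -37, -11, -29] -> [0, 16, 27, 5, -37, -11, -29] -> [0, -16, -27, -5, 37, 11, 29] -> [29, 11, 37, -5, -27, -16, 0]
  [-49, -49, -40] -> [-49, -40] -> [49, 40] -> [40, 49]
  [34, -3, 5] -> [34, -3, 5] -> [-34, 3, -5] -> [-5, 3, -34]
  probe: [-46, 26, -48, -4] -> [-46, 26, -48, -4] -> [46, -26, 48, 4] -> [4, 48, -26, 46]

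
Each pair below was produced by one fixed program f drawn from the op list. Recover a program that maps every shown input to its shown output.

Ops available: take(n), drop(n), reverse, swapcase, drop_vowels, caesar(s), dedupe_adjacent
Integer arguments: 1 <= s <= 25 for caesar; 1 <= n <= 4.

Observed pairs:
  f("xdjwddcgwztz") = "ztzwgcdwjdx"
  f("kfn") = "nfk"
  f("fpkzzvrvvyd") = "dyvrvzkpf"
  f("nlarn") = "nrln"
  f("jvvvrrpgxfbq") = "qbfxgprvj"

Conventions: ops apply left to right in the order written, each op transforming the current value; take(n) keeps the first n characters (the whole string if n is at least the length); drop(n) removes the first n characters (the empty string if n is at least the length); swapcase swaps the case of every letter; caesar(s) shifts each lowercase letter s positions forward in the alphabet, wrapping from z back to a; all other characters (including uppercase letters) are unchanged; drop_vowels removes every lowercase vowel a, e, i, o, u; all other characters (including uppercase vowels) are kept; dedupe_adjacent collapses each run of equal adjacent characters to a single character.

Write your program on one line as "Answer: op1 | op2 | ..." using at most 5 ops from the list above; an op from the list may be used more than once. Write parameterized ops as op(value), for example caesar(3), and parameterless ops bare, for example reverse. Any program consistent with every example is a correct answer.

reverse | drop_vowels | reverse | dedupe_adjacent | reverse

Check, running the answer program on each example:
  "xdjwddcgwztz" -> "ztzwgcddwjdx" -> "ztzwgcddwjdx" -> "xdjwddcgwztz" -> "xdjwdcgwztz" -> "ztzwgcdwjdx"
  "kfn" -> "nfk" -> "nfk" -> "kfn" -> "kfn" -> "nfk"
  "fpkzzvrvvyd" -> "dyvvrvzzkpf" -> "dyvvrvzzkpf" -> "fpkzzvrvvyd" -> "fpkzvrvyd" -> "dyvrvzkpf"
  "nlarn" -> "nraln" -> "nrln" -> "nlrn" -> "nlrn" -> "nrln"
  "jvvvrrpgxfbq" -> "qbfxgprrvvvj" -> "qbfxgprrvvvj" -> "jvvvrrpgxfbq" -> "jvrpgxfbq" -> "qbfxgprvj"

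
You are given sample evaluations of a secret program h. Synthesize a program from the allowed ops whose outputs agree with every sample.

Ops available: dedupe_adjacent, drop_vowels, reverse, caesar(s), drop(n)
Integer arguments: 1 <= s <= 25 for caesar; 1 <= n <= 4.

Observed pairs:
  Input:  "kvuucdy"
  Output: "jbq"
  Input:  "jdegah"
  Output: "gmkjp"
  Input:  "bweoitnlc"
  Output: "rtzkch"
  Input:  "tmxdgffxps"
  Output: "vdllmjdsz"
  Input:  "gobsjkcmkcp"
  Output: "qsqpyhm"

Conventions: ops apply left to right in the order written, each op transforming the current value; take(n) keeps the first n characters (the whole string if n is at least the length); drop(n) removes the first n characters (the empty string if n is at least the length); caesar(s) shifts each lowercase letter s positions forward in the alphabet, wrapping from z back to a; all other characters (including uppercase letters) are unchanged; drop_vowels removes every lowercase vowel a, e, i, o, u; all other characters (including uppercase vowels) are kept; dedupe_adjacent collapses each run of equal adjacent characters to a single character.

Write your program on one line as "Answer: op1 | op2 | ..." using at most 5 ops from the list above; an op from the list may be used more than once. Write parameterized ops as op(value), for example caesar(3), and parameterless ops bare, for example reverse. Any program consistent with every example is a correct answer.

reverse | caesar(6) | drop(1) | drop_vowels

Check, running the answer program on each example:
  "kvuucdy" -> "ydcuuvk" -> "ejiaabq" -> "jiaabq" -> "jbq"
  "jdegah" -> "hagedj" -> "ngmkjp" -> "gmkjp" -> "gmkjp"
  "bweoitnlc" -> "clntioewb" -> "irtzoukch" -> "rtzoukch" -> "rtzkch"
  "tmxdgffxps" -> "spxffgdxmt" -> "yvdllmjdsz" -> "vdllmjdsz" -> "vdllmjdsz"
  "gobsjkcmkcp" -> "pckmckjsbog" -> "viqsiqpyhum" -> "iqsiqpyhum" -> "qsqpyhm"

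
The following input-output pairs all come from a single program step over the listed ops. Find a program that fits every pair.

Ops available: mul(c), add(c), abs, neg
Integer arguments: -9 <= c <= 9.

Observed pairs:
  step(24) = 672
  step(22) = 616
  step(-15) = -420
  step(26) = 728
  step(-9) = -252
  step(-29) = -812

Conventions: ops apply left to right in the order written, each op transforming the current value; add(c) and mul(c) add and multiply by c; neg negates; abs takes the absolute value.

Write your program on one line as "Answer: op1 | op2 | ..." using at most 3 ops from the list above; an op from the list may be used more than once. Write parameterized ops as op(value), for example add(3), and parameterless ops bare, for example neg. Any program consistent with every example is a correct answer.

mul(-7) | neg | mul(4)

Check, running the answer program on each example:
  24 -> -168 -> 168 -> 672
  22 -> -154 -> 154 -> 616
  -15 -> 105 -> -105 -> -420
  26 -> -182 -> 182 -> 728
  -9 -> 63 -> -63 -> -252
  -29 -> 203 -> -203 -> -812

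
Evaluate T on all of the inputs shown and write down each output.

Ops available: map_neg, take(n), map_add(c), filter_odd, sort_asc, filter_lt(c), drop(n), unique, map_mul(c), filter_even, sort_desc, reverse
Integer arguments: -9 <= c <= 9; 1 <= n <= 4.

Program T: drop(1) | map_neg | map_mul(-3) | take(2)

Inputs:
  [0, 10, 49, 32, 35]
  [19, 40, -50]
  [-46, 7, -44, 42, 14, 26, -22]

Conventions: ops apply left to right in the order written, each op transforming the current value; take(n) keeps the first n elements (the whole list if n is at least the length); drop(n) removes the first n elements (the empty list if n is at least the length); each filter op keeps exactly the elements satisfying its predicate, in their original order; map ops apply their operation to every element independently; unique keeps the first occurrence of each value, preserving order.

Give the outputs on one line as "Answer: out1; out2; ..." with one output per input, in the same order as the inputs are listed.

Execution, op by op:
  [0, 10, 49, 32, 35] -> [10, 49, 32, 35] -> [-10, -49, -32, -35] -> [30, 147, 96, 105] -> [30, 147]
  [19, 40, -50] -> [40, -50] -> [-40, 50] -> [120, -150] -> [120, -150]
  [-46, 7, -44, 42, 14, 26, -22] -> [7, -44, 42, 14, 26, -22] -> [-7, 44, -42, -14, -26, 22] -> [21, -132, 126, 42, 78, -66] -> [21, -132]

[30, 147]; [120, -150]; [21, -132]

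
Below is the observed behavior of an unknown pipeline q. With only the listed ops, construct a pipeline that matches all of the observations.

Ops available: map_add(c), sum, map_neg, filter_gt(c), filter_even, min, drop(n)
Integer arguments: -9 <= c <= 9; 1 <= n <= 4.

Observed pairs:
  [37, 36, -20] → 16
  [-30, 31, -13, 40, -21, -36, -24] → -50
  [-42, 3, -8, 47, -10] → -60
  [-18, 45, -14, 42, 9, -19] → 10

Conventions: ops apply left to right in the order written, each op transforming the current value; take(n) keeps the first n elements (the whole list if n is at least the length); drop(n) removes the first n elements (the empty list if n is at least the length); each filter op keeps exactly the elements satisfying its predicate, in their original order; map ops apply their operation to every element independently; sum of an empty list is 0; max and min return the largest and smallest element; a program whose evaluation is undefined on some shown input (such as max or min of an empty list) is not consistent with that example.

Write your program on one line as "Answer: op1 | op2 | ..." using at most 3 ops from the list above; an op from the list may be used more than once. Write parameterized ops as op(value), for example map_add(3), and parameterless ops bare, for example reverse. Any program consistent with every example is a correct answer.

filter_even | sum

Check, running the answer program on each example:
  [37, 36, -20] -> [36, -20] -> 16
  [-30, 31, -13, 40, -21, -36, -24] -> [-30, 40, -36, -24] -> -50
  [-42, 3, -8, 47, -10] -> [-42, -8, -10] -> -60
  [-18, 45, -14, 42, 9, -19] -> [-18, -14, 42] -> 10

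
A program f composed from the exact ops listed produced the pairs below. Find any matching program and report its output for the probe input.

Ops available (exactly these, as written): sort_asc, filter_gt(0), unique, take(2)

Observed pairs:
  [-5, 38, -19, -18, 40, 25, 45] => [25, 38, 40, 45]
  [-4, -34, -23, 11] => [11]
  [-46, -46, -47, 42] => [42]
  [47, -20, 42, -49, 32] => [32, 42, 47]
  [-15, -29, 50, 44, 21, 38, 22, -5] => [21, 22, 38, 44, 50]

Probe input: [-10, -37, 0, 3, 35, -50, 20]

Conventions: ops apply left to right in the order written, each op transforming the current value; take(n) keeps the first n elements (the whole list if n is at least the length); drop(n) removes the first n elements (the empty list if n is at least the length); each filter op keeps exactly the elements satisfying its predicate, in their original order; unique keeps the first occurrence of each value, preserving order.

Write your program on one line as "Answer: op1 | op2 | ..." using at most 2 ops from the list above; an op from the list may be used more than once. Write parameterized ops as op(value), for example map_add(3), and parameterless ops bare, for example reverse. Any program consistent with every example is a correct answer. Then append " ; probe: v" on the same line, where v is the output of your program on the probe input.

sort_asc | filter_gt(0) ; probe: [3, 20, 35]

Check, running the answer program on each example:
  [-5, 38, -19, -18, 40, 25, 45] -> [-19, -18, -5, 25, 38, 40, 45] -> [25, 38, 40, 45]
  [-4, -34, -23, 11] -> [-34, -23, -4, 11] -> [11]
  [-46, -46, -47, 42] -> [-47, -46, -46, 42] -> [42]
  [47, -20, 42, -49, 32] -> [-49, -20, 32, 42, 47] -> [32, 42, 47]
  [-15, -29, 50, 44, 21, 38, 22, -5] -> [-29, -15, -5, 21, 22, 38, 44, 50] -> [21, 22, 38, 44, 50]
  probe: [-10, -37, 0, 3, 35, -50, 20] -> [-50, -37, -10, 0, 3, 20, 35] -> [3, 20, 35]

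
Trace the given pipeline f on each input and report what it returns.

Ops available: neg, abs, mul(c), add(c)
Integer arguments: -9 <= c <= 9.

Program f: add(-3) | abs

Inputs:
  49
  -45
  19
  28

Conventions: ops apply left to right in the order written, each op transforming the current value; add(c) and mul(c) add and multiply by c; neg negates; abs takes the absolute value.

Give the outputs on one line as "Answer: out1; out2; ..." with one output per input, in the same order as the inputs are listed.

46; 48; 16; 25

Execution, op by op:
  49 -> 46 -> 46
  -45 -> -48 -> 48
  19 -> 16 -> 16
  28 -> 25 -> 25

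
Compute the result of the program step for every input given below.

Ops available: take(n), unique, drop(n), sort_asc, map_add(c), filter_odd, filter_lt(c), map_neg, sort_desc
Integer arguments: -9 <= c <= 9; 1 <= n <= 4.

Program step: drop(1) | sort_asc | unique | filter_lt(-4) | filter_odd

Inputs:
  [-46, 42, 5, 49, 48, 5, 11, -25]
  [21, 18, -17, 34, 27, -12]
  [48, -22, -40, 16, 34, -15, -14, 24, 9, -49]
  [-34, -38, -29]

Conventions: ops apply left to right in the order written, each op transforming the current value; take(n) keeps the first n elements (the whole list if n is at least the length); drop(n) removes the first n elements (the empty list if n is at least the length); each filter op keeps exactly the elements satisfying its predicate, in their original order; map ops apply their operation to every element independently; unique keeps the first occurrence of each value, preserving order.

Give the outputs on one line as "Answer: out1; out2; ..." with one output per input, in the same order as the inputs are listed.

[-25]; [-17]; [-49, -15]; [-29]

Execution, op by op:
  [-46, 42, 5, 49, 48, 5, 11, -25] -> [42, 5, 49, 48, 5, 11, -25] -> [-25, 5, 5, 11, 42, 48, 49] -> [-25, 5, 11, 42, 48, 49] -> [-25] -> [-25]
  [21, 18, -17, 34, 27, -12] -> [18, -17, 34, 27, -12] -> [-17, -12, 18, 27, 34] -> [-17, -12, 18, 27, 34] -> [-17, -12] -> [-17]
  [48, -22, -40, 16, 34, -15, -14, 24, 9, -49] -> [-22, -40, 16, 34, -15, -14, 24, 9, -49] -> [-49, -40, -22, -15, -14, 9, 16, 24, 34] -> [-49, -40, -22, -15, -14, 9, 16, 24, 34] -> [-49, -40, -22, -15, -14] -> [-49, -15]
  [-34, -38, -29] -> [-38, -29] -> [-38, -29] -> [-38, -29] -> [-38, -29] -> [-29]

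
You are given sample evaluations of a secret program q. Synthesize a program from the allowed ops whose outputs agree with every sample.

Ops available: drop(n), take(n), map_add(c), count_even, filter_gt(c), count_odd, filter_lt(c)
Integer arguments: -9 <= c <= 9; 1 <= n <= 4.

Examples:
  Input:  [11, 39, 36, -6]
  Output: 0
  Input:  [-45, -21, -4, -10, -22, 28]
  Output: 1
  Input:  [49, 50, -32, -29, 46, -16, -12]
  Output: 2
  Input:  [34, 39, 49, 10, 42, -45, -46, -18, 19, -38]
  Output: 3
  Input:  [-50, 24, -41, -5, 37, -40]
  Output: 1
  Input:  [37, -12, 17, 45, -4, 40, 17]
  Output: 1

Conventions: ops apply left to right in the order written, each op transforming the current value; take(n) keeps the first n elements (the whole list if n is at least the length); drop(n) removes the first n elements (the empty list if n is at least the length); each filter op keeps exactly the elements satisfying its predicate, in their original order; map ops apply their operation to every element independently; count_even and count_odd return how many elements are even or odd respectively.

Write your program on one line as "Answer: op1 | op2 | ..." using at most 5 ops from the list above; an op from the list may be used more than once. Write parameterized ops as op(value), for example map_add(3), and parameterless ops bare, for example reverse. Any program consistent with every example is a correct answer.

drop(2) | map_add(9) | drop(3) | count_odd

Check, running the answer program on each example:
  [11, 39, 36, -6] -> [36, -6] -> [45, 3] -> [] -> 0
  [-45, -21, -4, -10, -22, 28] -> [-4, -10, -22, 28] -> [5, -1, -13, 37] -> [37] -> 1
  [49, 50, -32, -29, 46, -16, -12] -> [-32, -29, 46, -16, -12] -> [-23, -20, 55, -7, -3] -> [-7, -3] -> 2
  [34, 39, 49, 10, 42, -45, -46, -18, 19, -38] -> [49, 10, 42, -45, -46, -18, 19, -38] -> [58, 19, 51, -36, -37, -9, 28, -29] -> [-36, -37, -9, 28, -29] -> 3
  [-50, 24, -41, -5, 37, -40] -> [-41, -5, 37, -40] -> [-32, 4, 46, -31] -> [-31] -> 1
  [37, -12, 17, 45, -4, 40, 17] -> [17, 45, -4, 40, 17] -> [26, 54, 5, 49, 26] -> [49, 26] -> 1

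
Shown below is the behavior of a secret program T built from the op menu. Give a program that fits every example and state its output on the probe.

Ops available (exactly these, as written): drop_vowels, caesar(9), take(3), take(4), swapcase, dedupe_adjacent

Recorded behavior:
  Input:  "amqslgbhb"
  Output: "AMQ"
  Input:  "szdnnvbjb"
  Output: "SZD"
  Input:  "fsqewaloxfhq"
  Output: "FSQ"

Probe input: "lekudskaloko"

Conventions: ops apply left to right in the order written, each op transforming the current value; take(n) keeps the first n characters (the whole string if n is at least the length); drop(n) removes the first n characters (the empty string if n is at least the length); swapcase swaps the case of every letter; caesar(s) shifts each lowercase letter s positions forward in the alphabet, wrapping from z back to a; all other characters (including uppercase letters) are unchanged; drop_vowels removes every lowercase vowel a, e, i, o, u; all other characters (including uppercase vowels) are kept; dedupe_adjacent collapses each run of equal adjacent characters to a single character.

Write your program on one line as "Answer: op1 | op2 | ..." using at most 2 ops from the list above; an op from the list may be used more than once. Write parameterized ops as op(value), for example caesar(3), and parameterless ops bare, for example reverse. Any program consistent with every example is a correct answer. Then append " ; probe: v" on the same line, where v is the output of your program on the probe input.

swapcase | take(3) ; probe: "LEK"

Check, running the answer program on each example:
  "amqslgbhb" -> "AMQSLGBHB" -> "AMQ"
  "szdnnvbjb" -> "SZDNNVBJB" -> "SZD"
  "fsqewaloxfhq" -> "FSQEWALOXFHQ" -> "FSQ"
  probe: "lekudskaloko" -> "LEKUDSKALOKO" -> "LEK"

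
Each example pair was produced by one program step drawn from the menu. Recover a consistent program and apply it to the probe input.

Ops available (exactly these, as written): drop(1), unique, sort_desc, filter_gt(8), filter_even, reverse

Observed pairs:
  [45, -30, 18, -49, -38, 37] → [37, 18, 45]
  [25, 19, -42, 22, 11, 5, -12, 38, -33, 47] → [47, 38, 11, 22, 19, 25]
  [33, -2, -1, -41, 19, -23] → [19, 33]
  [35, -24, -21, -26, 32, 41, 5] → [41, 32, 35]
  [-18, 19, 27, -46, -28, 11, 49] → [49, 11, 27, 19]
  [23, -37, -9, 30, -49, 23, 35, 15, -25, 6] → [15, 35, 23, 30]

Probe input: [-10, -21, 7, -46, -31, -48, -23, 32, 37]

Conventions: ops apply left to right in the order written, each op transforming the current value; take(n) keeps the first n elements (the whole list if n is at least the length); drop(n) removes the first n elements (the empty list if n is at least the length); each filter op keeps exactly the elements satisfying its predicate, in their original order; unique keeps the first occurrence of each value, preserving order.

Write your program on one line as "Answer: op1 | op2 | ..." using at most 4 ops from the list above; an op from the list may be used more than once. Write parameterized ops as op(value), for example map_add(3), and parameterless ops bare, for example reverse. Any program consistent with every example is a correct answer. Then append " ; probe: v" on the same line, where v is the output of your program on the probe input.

reverse | unique | filter_gt(8) ; probe: [37, 32]

Check, running the answer program on each example:
  [45, -30, 18, -49, -38, 37] -> [37, -38, -49, 18, -30, 45] -> [37, -38, -49, 18, -30, 45] -> [37, 18, 45]
  [25, 19, -42, 22, 11, 5, -12, 38, -33, 47] -> [47, -33, 38, -12, 5, 11, 22, -42, 19, 25] -> [47, -33, 38, -12, 5, 11, 22, -42, 19, 25] -> [47, 38, 11, 22, 19, 25]
  [33, -2, -1, -41, 19, -23] -> [-23, 19, -41, -1, -2, 33] -> [-23, 19, -41, -1, -2, 33] -> [19, 33]
  [35, -24, -21, -26, 32, 41, 5] -> [5, 41, 32, -26, -21, -24, 35] -> [5, 41, 32, -26, -21, -24, 35] -> [41, 32, 35]
  [-18, 19, 27, -46, -28, 11, 49] -> [49, 11, -28, -46, 27, 19, -18] -> [49, 11, -28, -46, 27, 19, -18] -> [49, 11, 27, 19]
  [23, -37, -9, 30, -49, 23, 35, 15, -25, 6] -> [6, -25, 15, 35, 23, -49, 30, -9, -37, 23] -> [6, -25, 15, 35, 23, -49, 30, -9, -37] -> [15, 35, 23, 30]
  probe: [-10, -21, 7, -46, -31, -48, -23, 32, 37] -> [37, 32, -23, -48, -31, -46, 7, -21, -10] -> [37, 32, -23, -48, -31, -46, 7, -21, -10] -> [37, 32]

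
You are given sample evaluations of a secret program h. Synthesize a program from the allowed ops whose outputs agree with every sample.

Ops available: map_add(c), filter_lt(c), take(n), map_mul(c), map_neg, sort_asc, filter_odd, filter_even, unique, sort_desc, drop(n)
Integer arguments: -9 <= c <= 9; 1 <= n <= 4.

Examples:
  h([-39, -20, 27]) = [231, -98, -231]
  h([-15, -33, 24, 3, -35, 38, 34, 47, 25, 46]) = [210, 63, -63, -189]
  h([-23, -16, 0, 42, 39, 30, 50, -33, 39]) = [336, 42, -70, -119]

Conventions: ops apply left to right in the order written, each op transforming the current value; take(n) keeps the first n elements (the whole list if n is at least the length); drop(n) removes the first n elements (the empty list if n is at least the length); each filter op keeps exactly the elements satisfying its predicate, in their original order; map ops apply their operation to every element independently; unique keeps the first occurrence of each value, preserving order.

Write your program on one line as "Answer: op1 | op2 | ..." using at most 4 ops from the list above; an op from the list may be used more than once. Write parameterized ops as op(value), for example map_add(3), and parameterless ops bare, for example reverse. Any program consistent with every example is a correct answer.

take(4) | map_add(6) | map_mul(7) | sort_desc

Check, running the answer program on each example:
  [-39, -20, 27] -> [-39, -20, 27] -> [-33, -14, 33] -> [-231, -98, 231] -> [231, -98, -231]
  [-15, -33, 24, 3, -35, 38, 34, 47, 25, 46] -> [-15, -33, 24, 3] -> [-9, -27, 30, 9] -> [-63, -189, 210, 63] -> [210, 63, -63, -189]
  [-23, -16, 0, 42, 39, 30, 50, -33, 39] -> [-23, -16, 0, 42] -> [-17, -10, 6, 48] -> [-119, -70, 42, 336] -> [336, 42, -70, -119]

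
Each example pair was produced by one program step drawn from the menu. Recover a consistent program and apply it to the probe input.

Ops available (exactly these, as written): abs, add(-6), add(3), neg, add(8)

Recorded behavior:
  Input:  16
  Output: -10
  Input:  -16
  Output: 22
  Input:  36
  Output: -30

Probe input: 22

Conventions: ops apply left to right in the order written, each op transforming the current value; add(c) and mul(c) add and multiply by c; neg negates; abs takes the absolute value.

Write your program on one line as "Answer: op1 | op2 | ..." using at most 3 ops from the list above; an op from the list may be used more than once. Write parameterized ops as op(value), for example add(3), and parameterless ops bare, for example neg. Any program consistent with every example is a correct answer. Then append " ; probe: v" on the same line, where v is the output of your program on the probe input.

add(-6) | neg ; probe: -16

Check, running the answer program on each example:
  16 -> 10 -> -10
  -16 -> -22 -> 22
  36 -> 30 -> -30
  probe: 22 -> 16 -> -16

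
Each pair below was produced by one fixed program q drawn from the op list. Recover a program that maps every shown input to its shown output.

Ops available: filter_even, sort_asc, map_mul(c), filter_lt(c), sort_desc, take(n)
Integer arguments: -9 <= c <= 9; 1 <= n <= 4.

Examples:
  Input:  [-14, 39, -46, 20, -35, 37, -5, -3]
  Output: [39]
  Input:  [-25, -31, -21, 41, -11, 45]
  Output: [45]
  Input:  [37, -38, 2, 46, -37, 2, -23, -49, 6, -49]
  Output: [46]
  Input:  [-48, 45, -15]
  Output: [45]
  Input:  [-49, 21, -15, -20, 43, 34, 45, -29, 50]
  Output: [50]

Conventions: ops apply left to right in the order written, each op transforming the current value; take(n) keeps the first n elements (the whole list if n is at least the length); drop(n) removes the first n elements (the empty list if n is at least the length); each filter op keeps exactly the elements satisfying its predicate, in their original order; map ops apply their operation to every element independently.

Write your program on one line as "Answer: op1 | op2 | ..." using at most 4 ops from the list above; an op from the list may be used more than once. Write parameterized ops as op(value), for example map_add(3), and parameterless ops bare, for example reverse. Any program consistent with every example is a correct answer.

sort_desc | take(3) | take(1)

Check, running the answer program on each example:
  [-14, 39, -46, 20, -35, 37, -5, -3] -> [39, 37, 20, -3, -5, -14, -35, -46] -> [39, 37, 20] -> [39]
  [-25, -31, -21, 41, -11, 45] -> [45, 41, -11, -21, -25, -31] -> [45, 41, -11] -> [45]
  [37, -38, 2, 46, -37, 2, -23, -49, 6, -49] -> [46, 37, 6, 2, 2, -23, -37, -38, -49, -49] -> [46, 37, 6] -> [46]
  [-48, 45, -15] -> [45, -15, -48] -> [45, -15, -48] -> [45]
  [-49, 21, -15, -20, 43, 34, 45, -29, 50] -> [50, 45, 43, 34, 21, -15, -20, -29, -49] -> [50, 45, 43] -> [50]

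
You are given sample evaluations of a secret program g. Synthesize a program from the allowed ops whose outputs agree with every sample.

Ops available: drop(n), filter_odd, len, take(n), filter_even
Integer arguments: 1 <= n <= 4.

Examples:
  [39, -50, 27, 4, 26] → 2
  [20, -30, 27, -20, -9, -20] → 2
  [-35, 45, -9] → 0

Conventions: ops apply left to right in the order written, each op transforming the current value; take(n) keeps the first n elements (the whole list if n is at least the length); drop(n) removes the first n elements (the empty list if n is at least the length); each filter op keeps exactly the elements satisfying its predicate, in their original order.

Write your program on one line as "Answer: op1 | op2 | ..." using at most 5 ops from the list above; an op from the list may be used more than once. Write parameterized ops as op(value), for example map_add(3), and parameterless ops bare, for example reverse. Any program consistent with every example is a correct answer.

drop(2) | take(3) | drop(1) | len

Check, running the answer program on each example:
  [39, -50, 27, 4, 26] -> [27, 4, 26] -> [27, 4, 26] -> [4, 26] -> 2
  [20, -30, 27, -20, -9, -20] -> [27, -20, -9, -20] -> [27, -20, -9] -> [-20, -9] -> 2
  [-35, 45, -9] -> [-9] -> [-9] -> [] -> 0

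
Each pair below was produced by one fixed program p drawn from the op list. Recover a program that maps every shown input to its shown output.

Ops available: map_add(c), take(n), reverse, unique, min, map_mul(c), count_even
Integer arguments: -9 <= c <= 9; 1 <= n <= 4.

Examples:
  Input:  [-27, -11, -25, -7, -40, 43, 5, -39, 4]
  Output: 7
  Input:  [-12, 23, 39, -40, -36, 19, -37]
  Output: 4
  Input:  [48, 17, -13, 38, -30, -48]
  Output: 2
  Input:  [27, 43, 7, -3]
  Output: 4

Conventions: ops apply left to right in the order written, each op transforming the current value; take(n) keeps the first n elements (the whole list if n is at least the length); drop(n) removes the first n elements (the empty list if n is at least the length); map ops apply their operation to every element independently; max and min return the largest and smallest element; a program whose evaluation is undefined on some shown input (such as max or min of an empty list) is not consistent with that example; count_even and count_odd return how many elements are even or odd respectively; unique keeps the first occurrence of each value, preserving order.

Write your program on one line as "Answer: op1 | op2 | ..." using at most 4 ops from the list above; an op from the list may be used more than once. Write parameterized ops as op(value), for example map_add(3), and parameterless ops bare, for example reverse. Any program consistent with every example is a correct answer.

map_add(5) | reverse | map_add(2) | count_even

Check, running the answer program on each example:
  [-27, -11, -25, -7, -40, 43, 5, -39, 4] -> [-22, -6, -20, -2, -35, 48, 10, -34, 9] -> [9, -34, 10, 48, -35, -2, -20, -6, -22] -> [11, -32, 12, 50, -33, 0, -18, -4, -20] -> 7
  [-12, 23, 39, -40, -36, 19, -37] -> [-7, 28, 44, -35, -31, 24, -32] -> [-32, 24, -31, -35, 44, 28, -7] -> [-30, 26, -29, -33, 46, 30, -5] -> 4
  [48, 17, -13, 38, -30, -48] -> [53, 22, -8, 43, -25, -43] -> [-43, -25, 43, -8, 22, 53] -> [-41, -23, 45, -6, 24, 55] -> 2
  [27, 43, 7, -3] -> [32, 48, 12, 2] -> [2, 12, 48, 32] -> [4, 14, 50, 34] -> 4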